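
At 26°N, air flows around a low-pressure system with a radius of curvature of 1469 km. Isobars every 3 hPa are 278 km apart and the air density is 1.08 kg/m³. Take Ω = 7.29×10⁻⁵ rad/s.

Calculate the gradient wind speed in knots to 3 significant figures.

26.5 knots

Coriolis parameter at 26°N:
f = 2Ω sin φ = 2 × 7.29×10⁻⁵ × sin 26° = 6.39×10⁻⁵ s⁻¹
Pressure gradient: |∂P/∂n| = 300 Pa / 278000 m = 1.08×10⁻³ Pa/m
Geostrophic speed: V_g = |∂P/∂n|/(fρ) = 1.08×10⁻³/(6.39×10⁻⁵ × 1.08) = 15.6 m/s
Around a low, centrifugal force acts outward with Coriolis, so pressure-gradient force balances both:
(1/ρ)|∂P/∂n| = fV + V²/R  →  V² + fR·V − fR·V_g = 0
With fR = 6.39×10⁻⁵ × 1469×10³ m = 93.9 m/s:
V = [−fR + √((fR)² + 4 fR V_g)]/2 = [−93.9 + √(93.9² + 4×93.9×15.6)]/2 = 13.6 m/s
Subgeostrophic (V < V_g = 15.6 m/s), as expected around a low.
Converting: 13.6 m/s × 1.944 = 26.5 knots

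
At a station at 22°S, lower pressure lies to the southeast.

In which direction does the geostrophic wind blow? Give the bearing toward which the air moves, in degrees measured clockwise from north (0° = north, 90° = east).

045°

The pressure-gradient force points toward the southeast (bearing 135°).
Geostrophic balance: in the Southern Hemisphere the Coriolis force deflects motion to the left, so the geostrophic wind blows 90° to the left of the pressure-gradient force (low pressure on the right).
Rotating 135° by 90° counterclockwise gives 045° — the wind blows toward the northeast.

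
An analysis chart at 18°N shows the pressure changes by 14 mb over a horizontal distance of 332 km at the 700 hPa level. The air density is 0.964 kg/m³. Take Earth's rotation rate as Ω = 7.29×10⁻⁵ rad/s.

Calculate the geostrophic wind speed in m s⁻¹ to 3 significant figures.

97.1 m s⁻¹

Coriolis parameter at 18°N:
f = 2Ω sin φ = 2 × 7.29×10⁻⁵ × sin 18° = 4.51×10⁻⁵ s⁻¹
Pressure gradient: |∂P/∂n| = 1400 Pa / 332000 m = 4.22×10⁻³ Pa/m
Geostrophic balance (pressure-gradient force = Coriolis force):
V_g = (1/(fρ)) |∂P/∂n| = 4.22×10⁻³ / (4.51×10⁻⁵ × 0.964) = 97.1 m/s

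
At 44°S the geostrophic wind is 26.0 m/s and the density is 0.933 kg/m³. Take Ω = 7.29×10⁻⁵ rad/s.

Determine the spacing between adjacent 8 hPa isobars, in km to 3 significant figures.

Coriolis parameter at 44°S:
f = 2Ω sin φ = 2 × 7.29×10⁻⁵ × sin 44° = 1.01×10⁻⁴ s⁻¹
Geostrophic balance rearranged: |∂P/∂n| = f ρ V_g
|∂P/∂n| = 1.01×10⁻⁴ × 0.933 × 26.0 = 2.46×10⁻³ Pa/m
Isobar spacing: Δn = ΔP/|∂P/∂n| = 800 Pa / 2.46×10⁻³ Pa/m = 325616 m ≈ 326 km

326 km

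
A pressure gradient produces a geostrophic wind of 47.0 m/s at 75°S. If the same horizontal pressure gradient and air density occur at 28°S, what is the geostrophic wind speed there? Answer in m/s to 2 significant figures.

With the same pressure gradient and density, V_g ∝ 1/f ∝ 1/sin φ.
V₂ = V₁ · sin φ₁ / sin φ₂ = 47.0 × sin 75° / sin 28°
V₂ = 47.0 × 0.9659/0.4695 = 97 m/s

97 m/s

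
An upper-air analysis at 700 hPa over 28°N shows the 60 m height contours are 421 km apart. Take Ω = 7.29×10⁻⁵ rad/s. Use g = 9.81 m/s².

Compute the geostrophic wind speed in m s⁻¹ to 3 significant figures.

20.4 m s⁻¹

Coriolis parameter at 28°N:
f = 2Ω sin φ = 2 × 7.29×10⁻⁵ × sin 28° = 6.84×10⁻⁵ s⁻¹
Height gradient: |∂Z/∂n| = 60 m / 421000 m = 1.43×10⁻⁴
On a pressure surface, geostrophic balance gives V_g = (g/f)|∂Z/∂n|:
V_g = 9.81 × 1.43×10⁻⁴ / 6.84×10⁻⁵ = 20.4 m/s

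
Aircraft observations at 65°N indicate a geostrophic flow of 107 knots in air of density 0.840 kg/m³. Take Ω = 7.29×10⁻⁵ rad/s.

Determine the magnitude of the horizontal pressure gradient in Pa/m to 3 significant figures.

6.11×10⁻³ Pa/m

Coriolis parameter at 65°N:
f = 2Ω sin φ = 2 × 7.29×10⁻⁵ × sin 65° = 1.32×10⁻⁴ s⁻¹
Wind speed in SI: 107 knots = 55.0 m/s
Geostrophic balance rearranged: |∂P/∂n| = f ρ V_g
|∂P/∂n| = 1.32×10⁻⁴ × 0.840 × 55.0 = 6.11×10⁻³ Pa/m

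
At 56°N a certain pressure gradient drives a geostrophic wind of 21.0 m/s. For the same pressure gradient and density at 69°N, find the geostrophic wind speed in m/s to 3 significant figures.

With the same pressure gradient and density, V_g ∝ 1/f ∝ 1/sin φ.
V₂ = V₁ · sin φ₁ / sin φ₂ = 21.0 × sin 56° / sin 69°
V₂ = 21.0 × 0.8290/0.9336 = 18.6 m/s

18.6 m/s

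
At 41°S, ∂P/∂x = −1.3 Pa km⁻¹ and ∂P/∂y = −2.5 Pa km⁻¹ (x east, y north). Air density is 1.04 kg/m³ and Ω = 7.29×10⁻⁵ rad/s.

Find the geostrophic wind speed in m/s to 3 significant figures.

Coriolis parameter at 41°S:
f = 2Ω sin φ = 2 × 7.29×10⁻⁵ × sin 41° = 9.57×10⁻⁵ s⁻¹
In the Southern Hemisphere f is negative: f = −9.57×10⁻⁵ s⁻¹.
Component geostrophic relations (x east, y north):
u_g = −(1/(fρ)) ∂P/∂y,  v_g = (1/(fρ)) ∂P/∂x
u_g = −(−2.5×10⁻³)/(−9.57×10⁻⁵ × 1.04) = −25.1 m/s;  v_g = (−1.3×10⁻³)/(−9.57×10⁻⁵ × 1.04) = 13.1 m/s
|V_g| = √(u_g² + v_g²) = 28.3 m/s

28.3 m/s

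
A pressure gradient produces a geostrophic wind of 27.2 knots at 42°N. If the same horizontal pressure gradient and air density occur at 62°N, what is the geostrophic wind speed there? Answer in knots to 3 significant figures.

20.6 knots

With the same pressure gradient and density, V_g ∝ 1/f ∝ 1/sin φ.
V₂ = V₁ · sin φ₁ / sin φ₂ = 27.2 × sin 42° / sin 62°
V₂ = 27.2 × 0.6691/0.8829 = 20.6 knots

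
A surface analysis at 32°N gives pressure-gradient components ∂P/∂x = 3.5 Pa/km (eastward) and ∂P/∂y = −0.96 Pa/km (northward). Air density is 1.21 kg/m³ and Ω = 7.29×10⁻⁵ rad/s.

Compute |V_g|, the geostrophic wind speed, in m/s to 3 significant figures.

Coriolis parameter at 32°N:
f = 2Ω sin φ = 2 × 7.29×10⁻⁵ × sin 32° = 7.73×10⁻⁵ s⁻¹
Component geostrophic relations (x east, y north):
u_g = −(1/(fρ)) ∂P/∂y,  v_g = (1/(fρ)) ∂P/∂x
u_g = −(−0.96×10⁻³)/(7.73×10⁻⁵ × 1.21) = 10.3 m/s;  v_g = (3.5×10⁻³)/(7.73×10⁻⁵ × 1.21) = 37.4 m/s
|V_g| = √(u_g² + v_g²) = 38.8 m/s

38.8 m/s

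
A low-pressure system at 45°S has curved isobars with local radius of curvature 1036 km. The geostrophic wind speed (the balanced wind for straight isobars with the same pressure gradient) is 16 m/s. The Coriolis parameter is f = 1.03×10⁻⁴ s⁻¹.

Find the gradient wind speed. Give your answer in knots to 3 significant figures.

27.5 knots

Around a low, centrifugal force acts outward with Coriolis, so pressure-gradient force balances both:
(1/ρ)|∂P/∂n| = fV + V²/R  →  V² + fR·V − fR·V_g = 0
With fR = 1.03×10⁻⁴ × 1036×10³ m = 107 m/s:
V = [−fR + √((fR)² + 4 fR V_g)]/2 = [−107 + √(107² + 4×107×16)]/2 = 14.1 m/s
Subgeostrophic (V < V_g = 16 m/s), as expected around a low.
Converting: 14.1 m/s × 1.944 = 27.5 knots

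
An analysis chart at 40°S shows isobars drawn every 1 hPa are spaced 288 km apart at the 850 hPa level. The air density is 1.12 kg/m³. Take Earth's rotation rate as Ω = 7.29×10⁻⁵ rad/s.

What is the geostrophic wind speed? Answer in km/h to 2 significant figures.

12 km/h

Coriolis parameter at 40°S:
f = 2Ω sin φ = 2 × 7.29×10⁻⁵ × sin 40° = 9.37×10⁻⁵ s⁻¹
Pressure gradient: |∂P/∂n| = 100 Pa / 288000 m = 3.47×10⁻⁴ Pa/m
Geostrophic balance (pressure-gradient force = Coriolis force):
V_g = (1/(fρ)) |∂P/∂n| = 3.47×10⁻⁴ / (9.37×10⁻⁵ × 1.12) = 3.31 m/s
Converting: 3.31 m/s × 3.6 = 12 km/h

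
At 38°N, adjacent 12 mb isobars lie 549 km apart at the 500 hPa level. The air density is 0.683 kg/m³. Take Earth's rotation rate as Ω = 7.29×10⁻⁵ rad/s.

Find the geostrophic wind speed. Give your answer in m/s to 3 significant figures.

35.7 m/s

Coriolis parameter at 38°N:
f = 2Ω sin φ = 2 × 7.29×10⁻⁵ × sin 38° = 8.98×10⁻⁵ s⁻¹
Pressure gradient: |∂P/∂n| = 1200 Pa / 549000 m = 2.19×10⁻³ Pa/m
Geostrophic balance (pressure-gradient force = Coriolis force):
V_g = (1/(fρ)) |∂P/∂n| = 2.19×10⁻³ / (8.98×10⁻⁵ × 0.683) = 35.7 m/s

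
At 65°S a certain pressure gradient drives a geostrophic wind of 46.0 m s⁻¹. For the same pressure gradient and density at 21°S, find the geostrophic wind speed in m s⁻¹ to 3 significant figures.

With the same pressure gradient and density, V_g ∝ 1/f ∝ 1/sin φ.
V₂ = V₁ · sin φ₁ / sin φ₂ = 46.0 × sin 65° / sin 21°
V₂ = 46.0 × 0.9063/0.3584 = 116 m s⁻¹

116 m s⁻¹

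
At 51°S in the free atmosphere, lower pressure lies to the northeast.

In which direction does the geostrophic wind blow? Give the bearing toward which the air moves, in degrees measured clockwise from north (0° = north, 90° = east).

The pressure-gradient force points toward the northeast (bearing 045°).
Geostrophic balance: in the Southern Hemisphere the Coriolis force deflects motion to the left, so the geostrophic wind blows 90° to the left of the pressure-gradient force (low pressure on the right).
Rotating 045° by 90° counterclockwise gives 315° — the wind blows toward the northwest.

315°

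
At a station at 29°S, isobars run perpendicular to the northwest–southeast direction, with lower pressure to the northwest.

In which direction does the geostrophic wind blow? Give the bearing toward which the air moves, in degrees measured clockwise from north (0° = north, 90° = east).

The pressure-gradient force points toward the northwest (bearing 315°).
Geostrophic balance: in the Southern Hemisphere the Coriolis force deflects motion to the left, so the geostrophic wind blows 90° to the left of the pressure-gradient force (low pressure on the right).
Rotating 315° by 90° counterclockwise gives 225° — the wind blows toward the southwest.

225°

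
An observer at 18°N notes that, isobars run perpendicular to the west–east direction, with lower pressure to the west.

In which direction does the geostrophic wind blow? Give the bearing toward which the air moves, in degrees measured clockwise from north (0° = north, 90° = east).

The pressure-gradient force points toward the west (bearing 270°).
Geostrophic balance: in the Northern Hemisphere the Coriolis force deflects motion to the right, so the geostrophic wind blows 90° to the right of the pressure-gradient force (low pressure on the left).
Rotating 270° by 90° clockwise gives 000° — the wind blows toward the north.

000°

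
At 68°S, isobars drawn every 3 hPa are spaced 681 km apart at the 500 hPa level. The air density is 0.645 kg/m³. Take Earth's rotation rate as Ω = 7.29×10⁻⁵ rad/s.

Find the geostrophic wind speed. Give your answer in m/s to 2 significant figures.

5.1 m/s

Coriolis parameter at 68°S:
f = 2Ω sin φ = 2 × 7.29×10⁻⁵ × sin 68° = 1.35×10⁻⁴ s⁻¹
Pressure gradient: |∂P/∂n| = 300 Pa / 681000 m = 4.41×10⁻⁴ Pa/m
Geostrophic balance (pressure-gradient force = Coriolis force):
V_g = (1/(fρ)) |∂P/∂n| = 4.41×10⁻⁴ / (1.35×10⁻⁴ × 0.645) = 5.05 m/s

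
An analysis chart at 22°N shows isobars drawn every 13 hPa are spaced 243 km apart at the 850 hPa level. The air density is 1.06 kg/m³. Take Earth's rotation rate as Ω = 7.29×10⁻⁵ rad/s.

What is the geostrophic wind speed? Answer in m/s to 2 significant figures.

Coriolis parameter at 22°N:
f = 2Ω sin φ = 2 × 7.29×10⁻⁵ × sin 22° = 5.46×10⁻⁵ s⁻¹
Pressure gradient: |∂P/∂n| = 1300 Pa / 243000 m = 5.35×10⁻³ Pa/m
Geostrophic balance (pressure-gradient force = Coriolis force):
V_g = (1/(fρ)) |∂P/∂n| = 5.35×10⁻³ / (5.46×10⁻⁵ × 1.06) = 92.4 m/s

92 m/s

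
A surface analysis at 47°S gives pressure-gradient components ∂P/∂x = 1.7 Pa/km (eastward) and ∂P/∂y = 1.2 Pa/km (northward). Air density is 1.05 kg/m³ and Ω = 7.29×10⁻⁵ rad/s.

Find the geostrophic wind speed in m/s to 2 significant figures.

Coriolis parameter at 47°S:
f = 2Ω sin φ = 2 × 7.29×10⁻⁵ × sin 47° = 1.07×10⁻⁴ s⁻¹
In the Southern Hemisphere f is negative: f = −1.07×10⁻⁴ s⁻¹.
Component geostrophic relations (x east, y north):
u_g = −(1/(fρ)) ∂P/∂y,  v_g = (1/(fρ)) ∂P/∂x
u_g = −(1.2×10⁻³)/(−1.07×10⁻⁴ × 1.05) = 10.7 m/s;  v_g = (1.7×10⁻³)/(−1.07×10⁻⁴ × 1.05) = −15.2 m/s
|V_g| = √(u_g² + v_g²) = 18.6 m/s

19 m/s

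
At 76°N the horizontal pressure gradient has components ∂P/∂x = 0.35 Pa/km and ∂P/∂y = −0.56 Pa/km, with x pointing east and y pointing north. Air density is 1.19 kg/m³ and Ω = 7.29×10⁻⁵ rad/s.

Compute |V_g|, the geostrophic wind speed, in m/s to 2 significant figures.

3.9 m/s

Coriolis parameter at 76°N:
f = 2Ω sin φ = 2 × 7.29×10⁻⁵ × sin 76° = 1.41×10⁻⁴ s⁻¹
Component geostrophic relations (x east, y north):
u_g = −(1/(fρ)) ∂P/∂y,  v_g = (1/(fρ)) ∂P/∂x
u_g = −(−0.56×10⁻³)/(1.41×10⁻⁴ × 1.19) = 3.33 m/s;  v_g = (0.35×10⁻³)/(1.41×10⁻⁴ × 1.19) = 2.08 m/s
|V_g| = √(u_g² + v_g²) = 3.92 m/s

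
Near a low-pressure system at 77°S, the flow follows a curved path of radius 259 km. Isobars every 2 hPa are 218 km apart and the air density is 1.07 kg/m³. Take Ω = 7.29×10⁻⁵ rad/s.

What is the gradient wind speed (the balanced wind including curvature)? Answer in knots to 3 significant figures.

10.3 knots

Coriolis parameter at 77°S:
f = 2Ω sin φ = 2 × 7.29×10⁻⁵ × sin 77° = 1.42×10⁻⁴ s⁻¹
Pressure gradient: |∂P/∂n| = 200 Pa / 218000 m = 9.17×10⁻⁴ Pa/m
Geostrophic speed: V_g = |∂P/∂n|/(fρ) = 9.17×10⁻⁴/(1.42×10⁻⁴ × 1.07) = 6.04 m/s
Around a low, centrifugal force acts outward with Coriolis, so pressure-gradient force balances both:
(1/ρ)|∂P/∂n| = fV + V²/R  →  V² + fR·V − fR·V_g = 0
With fR = 1.42×10⁻⁴ × 259×10³ m = 36.8 m/s:
V = [−fR + √((fR)² + 4 fR V_g)]/2 = [−36.8 + √(36.8² + 4×36.8×6.04)]/2 = 5.28 m/s
Subgeostrophic (V < V_g = 6.04 m/s), as expected around a low.
Converting: 5.28 m/s × 1.944 = 10.3 knots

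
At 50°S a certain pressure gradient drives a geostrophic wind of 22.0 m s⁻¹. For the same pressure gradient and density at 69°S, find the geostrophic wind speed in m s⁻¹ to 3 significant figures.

With the same pressure gradient and density, V_g ∝ 1/f ∝ 1/sin φ.
V₂ = V₁ · sin φ₁ / sin φ₂ = 22.0 × sin 50° / sin 69°
V₂ = 22.0 × 0.7660/0.9336 = 18.1 m s⁻¹

18.1 m s⁻¹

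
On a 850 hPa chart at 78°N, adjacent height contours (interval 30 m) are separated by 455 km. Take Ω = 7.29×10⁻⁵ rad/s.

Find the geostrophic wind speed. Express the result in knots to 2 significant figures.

8.8 knots

Coriolis parameter at 78°N:
f = 2Ω sin φ = 2 × 7.29×10⁻⁵ × sin 78° = 1.43×10⁻⁴ s⁻¹
Height gradient: |∂Z/∂n| = 30 m / 455000 m = 6.59×10⁻⁵
On a pressure surface, geostrophic balance gives V_g = (g/f)|∂Z/∂n|:
V_g = 9.81 × 6.59×10⁻⁵ / 1.43×10⁻⁴ = 4.54 m/s
Converting: 4.54 m/s × 1.944 = 8.8 knots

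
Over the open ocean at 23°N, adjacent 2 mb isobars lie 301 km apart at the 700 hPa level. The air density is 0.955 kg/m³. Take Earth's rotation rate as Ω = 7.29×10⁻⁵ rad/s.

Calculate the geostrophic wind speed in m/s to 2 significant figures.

Coriolis parameter at 23°N:
f = 2Ω sin φ = 2 × 7.29×10⁻⁵ × sin 23° = 5.70×10⁻⁵ s⁻¹
Pressure gradient: |∂P/∂n| = 200 Pa / 301000 m = 6.64×10⁻⁴ Pa/m
Geostrophic balance (pressure-gradient force = Coriolis force):
V_g = (1/(fρ)) |∂P/∂n| = 6.64×10⁻⁴ / (5.70×10⁻⁵ × 0.955) = 12.2 m/s

12 m/s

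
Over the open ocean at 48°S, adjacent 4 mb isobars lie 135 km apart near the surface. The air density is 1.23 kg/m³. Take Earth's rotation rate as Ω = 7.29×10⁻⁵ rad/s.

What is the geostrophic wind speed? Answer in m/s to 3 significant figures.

22.2 m/s

Coriolis parameter at 48°S:
f = 2Ω sin φ = 2 × 7.29×10⁻⁵ × sin 48° = 1.08×10⁻⁴ s⁻¹
Pressure gradient: |∂P/∂n| = 400 Pa / 135000 m = 2.96×10⁻³ Pa/m
Geostrophic balance (pressure-gradient force = Coriolis force):
V_g = (1/(fρ)) |∂P/∂n| = 2.96×10⁻³ / (1.08×10⁻⁴ × 1.23) = 22.2 m/s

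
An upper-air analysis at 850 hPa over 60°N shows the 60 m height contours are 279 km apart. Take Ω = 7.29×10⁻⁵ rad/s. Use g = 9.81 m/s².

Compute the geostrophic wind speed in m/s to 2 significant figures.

17 m/s

Coriolis parameter at 60°N:
f = 2Ω sin φ = 2 × 7.29×10⁻⁵ × sin 60° = 1.26×10⁻⁴ s⁻¹
Height gradient: |∂Z/∂n| = 60 m / 279000 m = 2.15×10⁻⁴
On a pressure surface, geostrophic balance gives V_g = (g/f)|∂Z/∂n|:
V_g = 9.81 × 2.15×10⁻⁴ / 1.26×10⁻⁴ = 16.7 m/s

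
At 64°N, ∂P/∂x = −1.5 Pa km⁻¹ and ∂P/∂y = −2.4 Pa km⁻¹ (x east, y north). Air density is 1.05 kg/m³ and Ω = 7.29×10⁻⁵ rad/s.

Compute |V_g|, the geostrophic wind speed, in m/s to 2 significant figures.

Coriolis parameter at 64°N:
f = 2Ω sin φ = 2 × 7.29×10⁻⁵ × sin 64° = 1.31×10⁻⁴ s⁻¹
Component geostrophic relations (x east, y north):
u_g = −(1/(fρ)) ∂P/∂y,  v_g = (1/(fρ)) ∂P/∂x
u_g = −(−2.4×10⁻³)/(1.31×10⁻⁴ × 1.05) = 17.4 m/s;  v_g = (−1.5×10⁻³)/(1.31×10⁻⁴ × 1.05) = −10.9 m/s
|V_g| = √(u_g² + v_g²) = 20.6 m/s

21 m/s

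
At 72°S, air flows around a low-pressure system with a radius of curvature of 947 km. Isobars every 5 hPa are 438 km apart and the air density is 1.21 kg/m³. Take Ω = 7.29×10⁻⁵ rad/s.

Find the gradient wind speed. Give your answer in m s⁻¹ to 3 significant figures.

Coriolis parameter at 72°S:
f = 2Ω sin φ = 2 × 7.29×10⁻⁵ × sin 72° = 1.39×10⁻⁴ s⁻¹
Pressure gradient: |∂P/∂n| = 500 Pa / 438000 m = 1.14×10⁻³ Pa/m
Geostrophic speed: V_g = |∂P/∂n|/(fρ) = 1.14×10⁻³/(1.39×10⁻⁴ × 1.21) = 6.80 m/s
Around a low, centrifugal force acts outward with Coriolis, so pressure-gradient force balances both:
(1/ρ)|∂P/∂n| = fV + V²/R  →  V² + fR·V − fR·V_g = 0
With fR = 1.39×10⁻⁴ × 947×10³ m = 131 m/s:
V = [−fR + √((fR)² + 4 fR V_g)]/2 = [−131 + √(131² + 4×131×6.8)]/2 = 6.48 m/s
Subgeostrophic (V < V_g = 6.8 m/s), as expected around a low.

6.48 m s⁻¹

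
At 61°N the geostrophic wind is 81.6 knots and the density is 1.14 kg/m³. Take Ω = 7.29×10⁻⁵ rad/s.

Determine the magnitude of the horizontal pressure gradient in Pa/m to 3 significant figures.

Coriolis parameter at 61°N:
f = 2Ω sin φ = 2 × 7.29×10⁻⁵ × sin 61° = 1.28×10⁻⁴ s⁻¹
Wind speed in SI: 81.6 knots = 42.0 m/s
Geostrophic balance rearranged: |∂P/∂n| = f ρ V_g
|∂P/∂n| = 1.28×10⁻⁴ × 1.14 × 42.0 = 6.10×10⁻³ Pa/m

6.10×10⁻³ Pa/m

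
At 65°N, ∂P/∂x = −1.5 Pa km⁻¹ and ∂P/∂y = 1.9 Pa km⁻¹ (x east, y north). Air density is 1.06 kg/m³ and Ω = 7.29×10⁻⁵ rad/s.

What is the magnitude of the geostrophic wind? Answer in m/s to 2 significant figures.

Coriolis parameter at 65°N:
f = 2Ω sin φ = 2 × 7.29×10⁻⁵ × sin 65° = 1.32×10⁻⁴ s⁻¹
Component geostrophic relations (x east, y north):
u_g = −(1/(fρ)) ∂P/∂y,  v_g = (1/(fρ)) ∂P/∂x
u_g = −(1.9×10⁻³)/(1.32×10⁻⁴ × 1.06) = −13.6 m/s;  v_g = (−1.5×10⁻³)/(1.32×10⁻⁴ × 1.06) = −10.7 m/s
|V_g| = √(u_g² + v_g²) = 17.3 m/s

17 m/s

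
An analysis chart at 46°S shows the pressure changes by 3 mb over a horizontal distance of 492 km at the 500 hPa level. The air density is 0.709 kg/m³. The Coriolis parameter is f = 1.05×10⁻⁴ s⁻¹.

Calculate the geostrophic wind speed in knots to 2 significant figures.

Pressure gradient: |∂P/∂n| = 300 Pa / 492000 m = 6.10×10⁻⁴ Pa/m
Geostrophic balance (pressure-gradient force = Coriolis force):
V_g = (1/(fρ)) |∂P/∂n| = 6.10×10⁻⁴ / (1.05×10⁻⁴ × 0.709) = 8.19 m/s
Converting: 8.19 m/s × 1.944 = 16 knots

16 knots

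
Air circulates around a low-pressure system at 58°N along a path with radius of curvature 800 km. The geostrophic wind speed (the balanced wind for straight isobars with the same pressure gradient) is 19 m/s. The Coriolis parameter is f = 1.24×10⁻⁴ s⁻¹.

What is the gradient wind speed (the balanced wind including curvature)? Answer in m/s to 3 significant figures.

16.3 m/s

Around a low, centrifugal force acts outward with Coriolis, so pressure-gradient force balances both:
(1/ρ)|∂P/∂n| = fV + V²/R  →  V² + fR·V − fR·V_g = 0
With fR = 1.24×10⁻⁴ × 800×10³ m = 99.2 m/s:
V = [−fR + √((fR)² + 4 fR V_g)]/2 = [−99.2 + √(99.2² + 4×99.2×19)]/2 = 16.3 m/s
Subgeostrophic (V < V_g = 19 m/s), as expected around a low.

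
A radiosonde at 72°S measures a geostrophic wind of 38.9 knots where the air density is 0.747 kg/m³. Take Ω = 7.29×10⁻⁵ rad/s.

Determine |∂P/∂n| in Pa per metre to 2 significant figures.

2.1×10⁻³ Pa/m

Coriolis parameter at 72°S:
f = 2Ω sin φ = 2 × 7.29×10⁻⁵ × sin 72° = 1.39×10⁻⁴ s⁻¹
Wind speed in SI: 38.9 knots = 20.0 m/s
Geostrophic balance rearranged: |∂P/∂n| = f ρ V_g
|∂P/∂n| = 1.39×10⁻⁴ × 0.747 × 20.0 = 2.07×10⁻³ Pa/m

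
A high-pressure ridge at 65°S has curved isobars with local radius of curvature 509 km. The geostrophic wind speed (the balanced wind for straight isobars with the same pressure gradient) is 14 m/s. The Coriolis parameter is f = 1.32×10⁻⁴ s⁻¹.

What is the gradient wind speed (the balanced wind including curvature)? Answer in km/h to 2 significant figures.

Around a high, pressure-gradient force acts outward with centrifugal, so Coriolis balances both:
fV = (1/ρ)|∂P/∂n| + V²/R  →  V² − fR·V + fR·V_g = 0
With fR = 1.32×10⁻⁴ × 509×10³ m = 67.2 m/s:
V = [fR − √((fR)² − 4 fR V_g)]/2 = [67.2 − √(67.2² − 4×67.2×14)]/2 = 19.9 m/s
Supergeostrophic (V > V_g = 14 m/s), as expected around a high.
Converting: 19.9 m/s × 3.6 = 72 km/h

72 km/h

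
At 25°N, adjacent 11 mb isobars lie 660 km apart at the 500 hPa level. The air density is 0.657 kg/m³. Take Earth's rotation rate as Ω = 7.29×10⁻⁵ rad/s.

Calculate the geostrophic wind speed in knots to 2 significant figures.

Coriolis parameter at 25°N:
f = 2Ω sin φ = 2 × 7.29×10⁻⁵ × sin 25° = 6.16×10⁻⁵ s⁻¹
Pressure gradient: |∂P/∂n| = 1100 Pa / 660000 m = 1.67×10⁻³ Pa/m
Geostrophic balance (pressure-gradient force = Coriolis force):
V_g = (1/(fρ)) |∂P/∂n| = 1.67×10⁻³ / (6.16×10⁻⁵ × 0.657) = 41.2 m/s
Converting: 41.2 m/s × 1.944 = 80 knots

80 knots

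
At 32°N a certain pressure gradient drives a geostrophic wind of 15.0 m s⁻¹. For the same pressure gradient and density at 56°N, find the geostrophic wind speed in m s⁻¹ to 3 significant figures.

9.59 m s⁻¹

With the same pressure gradient and density, V_g ∝ 1/f ∝ 1/sin φ.
V₂ = V₁ · sin φ₁ / sin φ₂ = 15.0 × sin 32° / sin 56°
V₂ = 15.0 × 0.5299/0.8290 = 9.59 m s⁻¹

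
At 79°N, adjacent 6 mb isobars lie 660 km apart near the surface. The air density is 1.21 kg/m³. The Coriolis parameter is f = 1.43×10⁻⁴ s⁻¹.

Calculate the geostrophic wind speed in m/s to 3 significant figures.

5.25 m/s

Pressure gradient: |∂P/∂n| = 600 Pa / 660000 m = 9.09×10⁻⁴ Pa/m
Geostrophic balance (pressure-gradient force = Coriolis force):
V_g = (1/(fρ)) |∂P/∂n| = 9.09×10⁻⁴ / (1.43×10⁻⁴ × 1.21) = 5.25 m/s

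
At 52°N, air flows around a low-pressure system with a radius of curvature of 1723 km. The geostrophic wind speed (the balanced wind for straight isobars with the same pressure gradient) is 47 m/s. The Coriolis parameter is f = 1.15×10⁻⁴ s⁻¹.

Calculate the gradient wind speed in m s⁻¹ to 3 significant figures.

Around a low, centrifugal force acts outward with Coriolis, so pressure-gradient force balances both:
(1/ρ)|∂P/∂n| = fV + V²/R  →  V² + fR·V − fR·V_g = 0
With fR = 1.15×10⁻⁴ × 1723×10³ m = 198 m/s:
V = [−fR + √((fR)² + 4 fR V_g)]/2 = [−198 + √(198² + 4×198×47)]/2 = 39.2 m/s
Subgeostrophic (V < V_g = 47 m/s), as expected around a low.

39.2 m s⁻¹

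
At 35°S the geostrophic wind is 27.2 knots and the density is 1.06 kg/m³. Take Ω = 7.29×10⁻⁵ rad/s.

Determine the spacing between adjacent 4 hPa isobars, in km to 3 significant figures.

Coriolis parameter at 35°S:
f = 2Ω sin φ = 2 × 7.29×10⁻⁵ × sin 35° = 8.36×10⁻⁵ s⁻¹
Wind speed in SI: 27.2 knots = 14.0 m/s
Geostrophic balance rearranged: |∂P/∂n| = f ρ V_g
|∂P/∂n| = 8.36×10⁻⁵ × 1.06 × 14.0 = 1.24×10⁻³ Pa/m
Isobar spacing: Δn = ΔP/|∂P/∂n| = 400 Pa / 1.24×10⁻³ Pa/m = 322477 m ≈ 322 km

322 km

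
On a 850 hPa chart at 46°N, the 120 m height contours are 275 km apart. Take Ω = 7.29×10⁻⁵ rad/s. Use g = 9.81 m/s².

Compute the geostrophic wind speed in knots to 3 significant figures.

Coriolis parameter at 46°N:
f = 2Ω sin φ = 2 × 7.29×10⁻⁵ × sin 46° = 1.05×10⁻⁴ s⁻¹
Height gradient: |∂Z/∂n| = 120 m / 275000 m = 4.36×10⁻⁴
On a pressure surface, geostrophic balance gives V_g = (g/f)|∂Z/∂n|:
V_g = 9.81 × 4.36×10⁻⁴ / 1.05×10⁻⁴ = 40.8 m/s
Converting: 40.8 m/s × 1.944 = 79.3 knots

79.3 knots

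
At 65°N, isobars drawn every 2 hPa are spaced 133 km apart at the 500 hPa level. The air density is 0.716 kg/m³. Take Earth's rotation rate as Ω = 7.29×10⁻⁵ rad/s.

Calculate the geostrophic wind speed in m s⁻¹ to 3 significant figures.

Coriolis parameter at 65°N:
f = 2Ω sin φ = 2 × 7.29×10⁻⁵ × sin 65° = 1.32×10⁻⁴ s⁻¹
Pressure gradient: |∂P/∂n| = 200 Pa / 133000 m = 1.50×10⁻³ Pa/m
Geostrophic balance (pressure-gradient force = Coriolis force):
V_g = (1/(fρ)) |∂P/∂n| = 1.50×10⁻³ / (1.32×10⁻⁴ × 0.716) = 15.9 m/s

15.9 m s⁻¹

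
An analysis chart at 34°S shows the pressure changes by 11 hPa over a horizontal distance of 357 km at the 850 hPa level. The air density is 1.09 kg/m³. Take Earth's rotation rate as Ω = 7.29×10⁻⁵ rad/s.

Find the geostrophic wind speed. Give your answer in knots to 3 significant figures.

Coriolis parameter at 34°S:
f = 2Ω sin φ = 2 × 7.29×10⁻⁵ × sin 34° = 8.15×10⁻⁵ s⁻¹
Pressure gradient: |∂P/∂n| = 1100 Pa / 357000 m = 3.08×10⁻³ Pa/m
Geostrophic balance (pressure-gradient force = Coriolis force):
V_g = (1/(fρ)) |∂P/∂n| = 3.08×10⁻³ / (8.15×10⁻⁵ × 1.09) = 34.7 m/s
Converting: 34.7 m/s × 1.944 = 67.4 knots

67.4 knots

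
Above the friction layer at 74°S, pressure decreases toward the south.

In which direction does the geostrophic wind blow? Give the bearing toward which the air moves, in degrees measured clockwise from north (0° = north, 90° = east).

The pressure-gradient force points toward the south (bearing 180°).
Geostrophic balance: in the Southern Hemisphere the Coriolis force deflects motion to the left, so the geostrophic wind blows 90° to the left of the pressure-gradient force (low pressure on the right).
Rotating 180° by 90° counterclockwise gives 090° — the wind blows toward the east.

090°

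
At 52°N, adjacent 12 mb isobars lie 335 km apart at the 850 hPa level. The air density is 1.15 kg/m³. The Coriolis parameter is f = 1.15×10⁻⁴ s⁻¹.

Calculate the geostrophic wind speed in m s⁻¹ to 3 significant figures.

27.1 m s⁻¹

Pressure gradient: |∂P/∂n| = 1200 Pa / 335000 m = 3.58×10⁻³ Pa/m
Geostrophic balance (pressure-gradient force = Coriolis force):
V_g = (1/(fρ)) |∂P/∂n| = 3.58×10⁻³ / (1.15×10⁻⁴ × 1.15) = 27.1 m/s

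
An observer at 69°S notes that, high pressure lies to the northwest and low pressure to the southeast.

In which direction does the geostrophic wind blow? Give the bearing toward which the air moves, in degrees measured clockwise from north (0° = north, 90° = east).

The pressure-gradient force points toward the southeast (bearing 135°).
Geostrophic balance: in the Southern Hemisphere the Coriolis force deflects motion to the left, so the geostrophic wind blows 90° to the left of the pressure-gradient force (low pressure on the right).
Rotating 135° by 90° counterclockwise gives 045° — the wind blows toward the northeast.

045°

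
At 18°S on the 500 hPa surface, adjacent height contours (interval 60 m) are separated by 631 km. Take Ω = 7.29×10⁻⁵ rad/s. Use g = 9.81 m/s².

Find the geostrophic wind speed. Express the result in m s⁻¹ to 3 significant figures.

20.7 m s⁻¹

Coriolis parameter at 18°S:
f = 2Ω sin φ = 2 × 7.29×10⁻⁵ × sin 18° = 4.51×10⁻⁵ s⁻¹
Height gradient: |∂Z/∂n| = 60 m / 631000 m = 9.51×10⁻⁵
On a pressure surface, geostrophic balance gives V_g = (g/f)|∂Z/∂n|:
V_g = 9.81 × 9.51×10⁻⁵ / 4.51×10⁻⁵ = 20.7 m/s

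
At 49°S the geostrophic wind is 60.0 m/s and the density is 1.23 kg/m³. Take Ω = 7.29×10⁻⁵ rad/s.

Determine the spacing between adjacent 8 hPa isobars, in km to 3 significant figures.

98.5 km

Coriolis parameter at 49°S:
f = 2Ω sin φ = 2 × 7.29×10⁻⁵ × sin 49° = 1.10×10⁻⁴ s⁻¹
Geostrophic balance rearranged: |∂P/∂n| = f ρ V_g
|∂P/∂n| = 1.10×10⁻⁴ × 1.23 × 60.0 = 8.12×10⁻³ Pa/m
Isobar spacing: Δn = ΔP/|∂P/∂n| = 800 Pa / 8.12×10⁻³ Pa/m = 98514 m ≈ 98.5 km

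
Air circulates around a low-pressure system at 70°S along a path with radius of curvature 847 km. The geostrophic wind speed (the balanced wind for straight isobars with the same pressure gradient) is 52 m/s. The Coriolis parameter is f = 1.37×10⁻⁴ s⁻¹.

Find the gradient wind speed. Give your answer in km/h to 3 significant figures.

140 km/h

Around a low, centrifugal force acts outward with Coriolis, so pressure-gradient force balances both:
(1/ρ)|∂P/∂n| = fV + V²/R  →  V² + fR·V − fR·V_g = 0
With fR = 1.37×10⁻⁴ × 847×10³ m = 116 m/s:
V = [−fR + √((fR)² + 4 fR V_g)]/2 = [−116 + √(116² + 4×116×52)]/2 = 38.9 m/s
Subgeostrophic (V < V_g = 52 m/s), as expected around a low.
Converting: 38.9 m/s × 3.6 = 140 km/h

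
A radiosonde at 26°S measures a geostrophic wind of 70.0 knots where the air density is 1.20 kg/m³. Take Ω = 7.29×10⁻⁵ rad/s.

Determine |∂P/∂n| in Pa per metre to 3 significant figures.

2.76×10⁻³ Pa/m

Coriolis parameter at 26°S:
f = 2Ω sin φ = 2 × 7.29×10⁻⁵ × sin 26° = 6.39×10⁻⁵ s⁻¹
Wind speed in SI: 70.0 knots = 36.0 m/s
Geostrophic balance rearranged: |∂P/∂n| = f ρ V_g
|∂P/∂n| = 6.39×10⁻⁵ × 1.20 × 36.0 = 2.76×10⁻³ Pa/m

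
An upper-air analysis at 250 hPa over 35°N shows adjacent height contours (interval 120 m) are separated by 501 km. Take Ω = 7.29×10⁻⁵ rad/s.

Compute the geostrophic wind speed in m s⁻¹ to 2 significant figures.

Coriolis parameter at 35°N:
f = 2Ω sin φ = 2 × 7.29×10⁻⁵ × sin 35° = 8.36×10⁻⁵ s⁻¹
Height gradient: |∂Z/∂n| = 120 m / 501000 m = 2.40×10⁻⁴
On a pressure surface, geostrophic balance gives V_g = (g/f)|∂Z/∂n|:
V_g = 9.81 × 2.40×10⁻⁴ / 8.36×10⁻⁵ = 28.1 m/s

28 m s⁻¹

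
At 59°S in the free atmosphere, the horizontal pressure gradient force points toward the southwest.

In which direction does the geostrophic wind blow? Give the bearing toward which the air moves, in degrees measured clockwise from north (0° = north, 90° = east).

The pressure-gradient force points toward the southwest (bearing 225°).
Geostrophic balance: in the Southern Hemisphere the Coriolis force deflects motion to the left, so the geostrophic wind blows 90° to the left of the pressure-gradient force (low pressure on the right).
Rotating 225° by 90° counterclockwise gives 135° — the wind blows toward the southeast.

135°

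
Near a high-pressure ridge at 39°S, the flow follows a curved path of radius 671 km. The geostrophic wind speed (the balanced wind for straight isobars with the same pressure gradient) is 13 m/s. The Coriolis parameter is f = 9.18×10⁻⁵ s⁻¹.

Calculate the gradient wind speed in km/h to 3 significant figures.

Around a high, pressure-gradient force acts outward with centrifugal, so Coriolis balances both:
fV = (1/ρ)|∂P/∂n| + V²/R  →  V² − fR·V + fR·V_g = 0
With fR = 9.18×10⁻⁵ × 671×10³ m = 61.6 m/s:
V = [fR − √((fR)² − 4 fR V_g)]/2 = [61.6 − √(61.6² − 4×61.6×13)]/2 = 18.6 m/s
Supergeostrophic (V > V_g = 13 m/s), as expected around a high.
Converting: 18.6 m/s × 3.6 = 67.1 km/h

67.1 km/h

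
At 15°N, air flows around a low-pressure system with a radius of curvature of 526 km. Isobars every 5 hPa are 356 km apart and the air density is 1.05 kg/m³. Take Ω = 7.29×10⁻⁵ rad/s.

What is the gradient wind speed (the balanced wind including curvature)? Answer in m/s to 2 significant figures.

Coriolis parameter at 15°N:
f = 2Ω sin φ = 2 × 7.29×10⁻⁵ × sin 15° = 3.77×10⁻⁵ s⁻¹
Pressure gradient: |∂P/∂n| = 500 Pa / 356000 m = 1.40×10⁻³ Pa/m
Geostrophic speed: V_g = |∂P/∂n|/(fρ) = 1.40×10⁻³/(3.77×10⁻⁵ × 1.05) = 35.4 m/s
Around a low, centrifugal force acts outward with Coriolis, so pressure-gradient force balances both:
(1/ρ)|∂P/∂n| = fV + V²/R  →  V² + fR·V − fR·V_g = 0
With fR = 3.77×10⁻⁵ × 526×10³ m = 19.8 m/s:
V = [−fR + √((fR)² + 4 fR V_g)]/2 = [−19.8 + √(19.8² + 4×19.8×35.4)]/2 = 18.4 m/s
Subgeostrophic (V < V_g = 35.4 m/s), as expected around a low.

18 m/s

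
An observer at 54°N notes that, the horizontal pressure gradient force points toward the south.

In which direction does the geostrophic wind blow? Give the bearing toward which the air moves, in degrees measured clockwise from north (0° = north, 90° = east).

The pressure-gradient force points toward the south (bearing 180°).
Geostrophic balance: in the Northern Hemisphere the Coriolis force deflects motion to the right, so the geostrophic wind blows 90° to the right of the pressure-gradient force (low pressure on the left).
Rotating 180° by 90° clockwise gives 270° — the wind blows toward the west.

270°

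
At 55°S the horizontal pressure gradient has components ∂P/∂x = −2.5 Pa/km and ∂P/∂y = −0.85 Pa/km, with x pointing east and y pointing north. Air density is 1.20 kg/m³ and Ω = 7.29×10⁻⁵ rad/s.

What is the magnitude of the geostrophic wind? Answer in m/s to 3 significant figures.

18.4 m/s

Coriolis parameter at 55°S:
f = 2Ω sin φ = 2 × 7.29×10⁻⁵ × sin 55° = 1.19×10⁻⁴ s⁻¹
In the Southern Hemisphere f is negative: f = −1.19×10⁻⁴ s⁻¹.
Component geostrophic relations (x east, y north):
u_g = −(1/(fρ)) ∂P/∂y,  v_g = (1/(fρ)) ∂P/∂x
u_g = −(−0.85×10⁻³)/(−1.19×10⁻⁴ × 1.20) = −5.93 m/s;  v_g = (−2.5×10⁻³)/(−1.19×10⁻⁴ × 1.20) = 17.4 m/s
|V_g| = √(u_g² + v_g²) = 18.4 m/s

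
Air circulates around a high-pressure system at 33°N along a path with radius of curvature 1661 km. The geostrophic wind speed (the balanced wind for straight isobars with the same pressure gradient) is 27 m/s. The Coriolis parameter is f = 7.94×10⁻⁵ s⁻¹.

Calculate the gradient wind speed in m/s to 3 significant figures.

37.9 m/s

Around a high, pressure-gradient force acts outward with centrifugal, so Coriolis balances both:
fV = (1/ρ)|∂P/∂n| + V²/R  →  V² − fR·V + fR·V_g = 0
With fR = 7.94×10⁻⁵ × 1661×10³ m = 132 m/s:
V = [fR − √((fR)² − 4 fR V_g)]/2 = [132 − √(132² − 4×132×27)]/2 = 37.9 m/s
Supergeostrophic (V > V_g = 27 m/s), as expected around a high.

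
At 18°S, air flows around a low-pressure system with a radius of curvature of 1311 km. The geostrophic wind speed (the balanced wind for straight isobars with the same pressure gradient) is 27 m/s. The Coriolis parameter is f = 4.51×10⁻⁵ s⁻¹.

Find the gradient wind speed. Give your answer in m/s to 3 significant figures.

20.1 m/s

Around a low, centrifugal force acts outward with Coriolis, so pressure-gradient force balances both:
(1/ρ)|∂P/∂n| = fV + V²/R  →  V² + fR·V − fR·V_g = 0
With fR = 4.51×10⁻⁵ × 1311×10³ m = 59.1 m/s:
V = [−fR + √((fR)² + 4 fR V_g)]/2 = [−59.1 + √(59.1² + 4×59.1×27)]/2 = 20.1 m/s
Subgeostrophic (V < V_g = 27 m/s), as expected around a low.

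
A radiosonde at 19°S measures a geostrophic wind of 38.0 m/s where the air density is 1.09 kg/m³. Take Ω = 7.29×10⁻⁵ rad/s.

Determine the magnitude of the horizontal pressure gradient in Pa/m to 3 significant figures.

1.97×10⁻³ Pa/m

Coriolis parameter at 19°S:
f = 2Ω sin φ = 2 × 7.29×10⁻⁵ × sin 19° = 4.75×10⁻⁵ s⁻¹
Geostrophic balance rearranged: |∂P/∂n| = f ρ V_g
|∂P/∂n| = 4.75×10⁻⁵ × 1.09 × 38.0 = 1.97×10⁻³ Pa/m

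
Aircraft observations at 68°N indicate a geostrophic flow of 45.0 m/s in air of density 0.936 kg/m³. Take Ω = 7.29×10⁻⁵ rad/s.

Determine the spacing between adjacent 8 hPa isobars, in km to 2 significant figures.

140 km

Coriolis parameter at 68°N:
f = 2Ω sin φ = 2 × 7.29×10⁻⁵ × sin 68° = 1.35×10⁻⁴ s⁻¹
Geostrophic balance rearranged: |∂P/∂n| = f ρ V_g
|∂P/∂n| = 1.35×10⁻⁴ × 0.936 × 45.0 = 5.69×10⁻³ Pa/m
Isobar spacing: Δn = ΔP/|∂P/∂n| = 800 Pa / 5.69×10⁻³ Pa/m = 140501 m ≈ 140 km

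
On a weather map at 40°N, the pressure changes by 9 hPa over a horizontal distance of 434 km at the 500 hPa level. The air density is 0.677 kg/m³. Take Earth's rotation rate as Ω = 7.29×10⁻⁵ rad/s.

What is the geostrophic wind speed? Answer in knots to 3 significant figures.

Coriolis parameter at 40°N:
f = 2Ω sin φ = 2 × 7.29×10⁻⁵ × sin 40° = 9.37×10⁻⁵ s⁻¹
Pressure gradient: |∂P/∂n| = 900 Pa / 434000 m = 2.07×10⁻³ Pa/m
Geostrophic balance (pressure-gradient force = Coriolis force):
V_g = (1/(fρ)) |∂P/∂n| = 2.07×10⁻³ / (9.37×10⁻⁵ × 0.677) = 32.7 m/s
Converting: 32.7 m/s × 1.944 = 63.5 knots

63.5 knots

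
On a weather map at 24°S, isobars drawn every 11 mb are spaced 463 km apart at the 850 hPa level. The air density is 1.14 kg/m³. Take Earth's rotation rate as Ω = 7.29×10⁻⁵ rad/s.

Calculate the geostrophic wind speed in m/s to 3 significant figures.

Coriolis parameter at 24°S:
f = 2Ω sin φ = 2 × 7.29×10⁻⁵ × sin 24° = 5.93×10⁻⁵ s⁻¹
Pressure gradient: |∂P/∂n| = 1100 Pa / 463000 m = 2.38×10⁻³ Pa/m
Geostrophic balance (pressure-gradient force = Coriolis force):
V_g = (1/(fρ)) |∂P/∂n| = 2.38×10⁻³ / (5.93×10⁻⁵ × 1.14) = 35.1 m/s

35.1 m/s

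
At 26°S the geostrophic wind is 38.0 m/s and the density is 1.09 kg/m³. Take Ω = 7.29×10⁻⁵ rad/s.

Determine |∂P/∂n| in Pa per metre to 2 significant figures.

2.6×10⁻³ Pa/m

Coriolis parameter at 26°S:
f = 2Ω sin φ = 2 × 7.29×10⁻⁵ × sin 26° = 6.39×10⁻⁵ s⁻¹
Geostrophic balance rearranged: |∂P/∂n| = f ρ V_g
|∂P/∂n| = 6.39×10⁻⁵ × 1.09 × 38.0 = 2.65×10⁻³ Pa/m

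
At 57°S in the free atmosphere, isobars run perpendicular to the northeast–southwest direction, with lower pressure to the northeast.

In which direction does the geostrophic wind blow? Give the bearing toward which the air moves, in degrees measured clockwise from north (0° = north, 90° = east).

The pressure-gradient force points toward the northeast (bearing 045°).
Geostrophic balance: in the Southern Hemisphere the Coriolis force deflects motion to the left, so the geostrophic wind blows 90° to the left of the pressure-gradient force (low pressure on the right).
Rotating 045° by 90° counterclockwise gives 315° — the wind blows toward the northwest.

315°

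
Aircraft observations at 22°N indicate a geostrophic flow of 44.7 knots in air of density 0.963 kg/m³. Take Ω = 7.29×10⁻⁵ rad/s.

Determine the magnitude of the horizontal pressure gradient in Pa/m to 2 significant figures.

Coriolis parameter at 22°N:
f = 2Ω sin φ = 2 × 7.29×10⁻⁵ × sin 22° = 5.46×10⁻⁵ s⁻¹
Wind speed in SI: 44.7 knots = 23.0 m/s
Geostrophic balance rearranged: |∂P/∂n| = f ρ V_g
|∂P/∂n| = 5.46×10⁻⁵ × 0.963 × 23.0 = 1.21×10⁻³ Pa/m

1.2×10⁻³ Pa/m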